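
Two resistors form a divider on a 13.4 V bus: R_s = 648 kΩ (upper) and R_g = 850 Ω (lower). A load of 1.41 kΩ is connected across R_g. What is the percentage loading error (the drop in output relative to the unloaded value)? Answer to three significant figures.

37.6 %

Unloaded V = 13.4 × 850/648800 = 0.01755 V.
Loaded: R_g‖R_L = 530.3 Ω, giving V = 13.4 × 530.3/648500 = 0.01096 V.
Drop = (0.01755 − 0.01096) / 0.01755 = 37.6 %.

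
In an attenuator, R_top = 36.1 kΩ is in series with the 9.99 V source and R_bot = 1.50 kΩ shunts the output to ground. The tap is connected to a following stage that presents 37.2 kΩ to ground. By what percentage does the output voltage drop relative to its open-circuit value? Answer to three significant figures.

The divider's output (Thévenin) resistance is R_top‖R_bot = 1.440 kΩ.
Fractional drop under load = R_th/(R_th + R_L) = 1.440 / (1.440 + 37.2) = 0.03727.
So the output falls by 3.73 %.

3.73 %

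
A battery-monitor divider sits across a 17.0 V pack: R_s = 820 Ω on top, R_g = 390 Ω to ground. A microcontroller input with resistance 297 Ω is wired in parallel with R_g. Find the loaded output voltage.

The load sits in parallel with R_g: R_g‖R_L = (390 × 297) / (390 + 297) = 168.6 Ω.
V_out = 17.0 × 168.6 / (820 + 168.6) = 17.0 × 168.6/988.6 = 2.90 V.
(Unloaded it would have been 5.48 V.)

V_out ≈ 2.90 V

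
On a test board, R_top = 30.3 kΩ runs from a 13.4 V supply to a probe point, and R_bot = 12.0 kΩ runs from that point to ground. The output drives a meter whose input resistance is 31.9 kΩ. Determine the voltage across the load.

The load sits in parallel with R_bot: R_bot‖R_L = (12.0 × 31.9) / (12.0 + 31.9) = 8.720 kΩ.
V_out = 13.4 × 8.720 / (30.3 + 8.720) = 13.4 × 8.720/39.02 = 2.99 V.
(Unloaded it would have been 3.80 V.)

V_out ≈ 2.99 V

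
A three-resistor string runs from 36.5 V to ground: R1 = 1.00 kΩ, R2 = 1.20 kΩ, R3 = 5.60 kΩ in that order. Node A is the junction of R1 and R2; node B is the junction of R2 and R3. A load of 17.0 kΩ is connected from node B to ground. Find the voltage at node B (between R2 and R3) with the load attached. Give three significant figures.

V ≈ 24.0 V

At node B, R3 is in parallel with the load: R3‖R_L = 4.212 kΩ.
Below node A the resistance is R2 + (R3‖R_L) = 5.412 kΩ, so V_A = 36.5 × 5.412/6.412 = 30.81 V.
Then V_B = V_A × (R3‖R_L)/(R2 + R3‖R_L) = 30.81 × 4.212/5.412 = 24.0 V.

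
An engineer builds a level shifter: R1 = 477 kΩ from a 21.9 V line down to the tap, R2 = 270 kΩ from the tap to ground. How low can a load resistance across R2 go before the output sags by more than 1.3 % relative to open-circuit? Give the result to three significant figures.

R_L(min) ≈ 13.1 MΩ

Output resistance R_th = R1‖R2 = (477 × 270)/747.0 = 172.4 kΩ.
The fractional drop is R_th/(R_th + R_L); requiring this ≤ 0.0130 gives R_L ≥ R_th(1/0.0130 − 1) = 172.4 × 75.92 = 13.1 MΩ.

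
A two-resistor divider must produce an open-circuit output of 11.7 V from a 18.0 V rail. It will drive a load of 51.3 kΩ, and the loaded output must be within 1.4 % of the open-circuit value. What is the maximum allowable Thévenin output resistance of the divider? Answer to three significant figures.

R_th ≤ 728 Ω

Loading drop = R_th/(R_th + R_L) ≤ 0.0140, so R_th ≤ R_L · ε/(1−ε) = 51.3 kΩ × 0.0140/0.9860 = 728 Ω.
(Any R1, R2 with R2/(R1+R2) = 0.650 and R1‖R2 ≤ 728 Ω will meet the spec.)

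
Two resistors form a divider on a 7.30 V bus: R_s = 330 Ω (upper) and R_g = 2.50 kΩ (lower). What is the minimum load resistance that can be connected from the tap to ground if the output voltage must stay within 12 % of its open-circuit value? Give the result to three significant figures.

R_L(min) ≈ 2.14 kΩ

Output resistance R_th = R_s‖R_g = (330 × 2500)/2830 = 291.5 Ω.
The fractional drop is R_th/(R_th + R_L); requiring this ≤ 0.120 gives R_L ≥ R_th(1/0.120 − 1) = 291.5 × 7.333 = 2.14 kΩ.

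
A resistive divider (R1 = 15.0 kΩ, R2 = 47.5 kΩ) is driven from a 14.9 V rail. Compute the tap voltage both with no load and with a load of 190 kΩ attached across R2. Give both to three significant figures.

Open-circuit: V = 14.9 × 47.5/(15.0 + 47.5) = 11.3 V.
With the load, R2 becomes R2‖R_L = 38.00 kΩ, so V = 14.9 × 38.00/53.00 = 10.7 V.

Unloaded: 11.3 V; loaded: 10.7 V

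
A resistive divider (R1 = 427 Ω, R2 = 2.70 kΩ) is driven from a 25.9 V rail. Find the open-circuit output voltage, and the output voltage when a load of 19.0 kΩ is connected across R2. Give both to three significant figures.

Unloaded: 22.4 V; loaded: 21.9 V

Open-circuit: V = 25.9 × 2700/(427 + 2700) = 22.4 V.
With the load, R2 becomes R2‖R_L = 2364 Ω, so V = 25.9 × 2364/2791 = 21.9 V.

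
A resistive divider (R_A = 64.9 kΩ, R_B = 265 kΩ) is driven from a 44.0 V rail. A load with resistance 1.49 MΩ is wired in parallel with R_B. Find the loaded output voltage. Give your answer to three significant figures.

V_out ≈ 34.1 V

The load sits in parallel with R_B: R_B‖R_L = (265 × 1490) / (265 + 1490) = 225.0 kΩ.
V_out = 44.0 × 225.0 / (64.9 + 225.0) = 44.0 × 225.0/289.9 = 34.1 V.
(Unloaded it would have been 35.3 V.)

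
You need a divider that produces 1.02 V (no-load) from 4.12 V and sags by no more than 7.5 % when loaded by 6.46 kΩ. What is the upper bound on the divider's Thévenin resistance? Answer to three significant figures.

R_th ≤ 524 Ω

Loading drop = R_th/(R_th + R_L) ≤ 0.0750, so R_th ≤ R_L · ε/(1−ε) = 6.46 kΩ × 0.0750/0.9250 = 524 Ω.
(Any R1, R2 with R2/(R1+R2) = 0.248 and R1‖R2 ≤ 524 Ω will meet the spec.)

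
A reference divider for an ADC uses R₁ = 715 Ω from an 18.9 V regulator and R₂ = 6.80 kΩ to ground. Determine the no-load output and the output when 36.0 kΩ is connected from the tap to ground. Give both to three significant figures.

Unloaded: 17.1 V; loaded: 16.8 V

Open-circuit: V = 18.9 × 6800/(715 + 6800) = 17.1 V.
With the load, R₂ becomes R₂‖R_L = 5720 Ω, so V = 18.9 × 5720/6435 = 16.8 V.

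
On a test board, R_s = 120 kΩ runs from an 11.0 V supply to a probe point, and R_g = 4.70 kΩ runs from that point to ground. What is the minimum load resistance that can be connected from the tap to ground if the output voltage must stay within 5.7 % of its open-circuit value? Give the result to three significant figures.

Output resistance R_th = R_s‖R_g = (120 × 4.70)/124.7 = 4.523 kΩ.
The fractional drop is R_th/(R_th + R_L); requiring this ≤ 0.0570 gives R_L ≥ R_th(1/0.0570 − 1) = 4.523 × 16.54 = 74.8 kΩ.

R_L(min) ≈ 74.8 kΩ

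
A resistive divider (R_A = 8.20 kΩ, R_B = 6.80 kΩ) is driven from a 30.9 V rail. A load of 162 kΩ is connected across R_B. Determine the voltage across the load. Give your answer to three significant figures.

The load sits in parallel with R_B: R_B‖R_L = (6.80 × 162) / (6.80 + 162) = 6.526 kΩ.
V_out = 30.9 × 6.526 / (8.20 + 6.526) = 30.9 × 6.526/14.73 = 13.7 V.

V_out ≈ 13.7 V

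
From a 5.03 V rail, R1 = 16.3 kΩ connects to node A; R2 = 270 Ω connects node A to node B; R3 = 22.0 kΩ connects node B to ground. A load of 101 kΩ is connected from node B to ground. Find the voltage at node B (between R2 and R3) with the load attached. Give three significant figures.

At node B, R3 is in parallel with the load: R3‖R_L = 18070 Ω.
Below node A the resistance is R2 + (R3‖R_L) = 18340 Ω, so V_A = 5.03 × 18340/34640 = 2.663 V.
Then V_B = V_A × (R3‖R_L)/(R2 + R3‖R_L) = 2.663 × 18070/18340 = 2.62 V.

V ≈ 2.62 V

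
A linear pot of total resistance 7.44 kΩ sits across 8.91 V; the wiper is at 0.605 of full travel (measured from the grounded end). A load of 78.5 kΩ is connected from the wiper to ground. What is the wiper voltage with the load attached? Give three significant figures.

The wiper splits the pot into (1−α)R = 2.939 kΩ above and αR = 4.501 kΩ below.
Lower section ‖ load = 4.257 kΩ.
V_wiper = 8.91 × 4.257/(2.939 + 4.257) = 5.27 V.

V ≈ 5.27 V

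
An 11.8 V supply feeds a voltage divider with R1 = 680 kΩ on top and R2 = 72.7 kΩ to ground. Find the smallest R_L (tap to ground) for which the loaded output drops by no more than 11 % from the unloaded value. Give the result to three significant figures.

R_L(min) ≈ 531 kΩ

Output resistance R_th = R1‖R2 = (680 × 72.7)/752.7 = 65.68 kΩ.
The fractional drop is R_th/(R_th + R_L); requiring this ≤ 0.110 gives R_L ≥ R_th(1/0.110 − 1) = 65.68 × 8.091 = 531 kΩ.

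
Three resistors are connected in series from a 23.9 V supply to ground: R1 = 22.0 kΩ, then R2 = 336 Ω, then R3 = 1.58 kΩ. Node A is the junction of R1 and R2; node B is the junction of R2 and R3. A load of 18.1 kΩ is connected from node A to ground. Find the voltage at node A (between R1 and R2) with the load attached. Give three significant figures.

Below node A the series string R2+R3 = 1916 Ω sits in parallel with the 18100 Ω load: 1733 Ω.
V_A = 23.9 × 1733/(22000 + 1733) = 1.74 V.

V ≈ 1.74 V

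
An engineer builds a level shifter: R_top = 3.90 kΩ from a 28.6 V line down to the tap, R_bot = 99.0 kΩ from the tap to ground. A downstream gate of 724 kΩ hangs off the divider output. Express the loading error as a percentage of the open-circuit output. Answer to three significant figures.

0.516 %

The divider's output (Thévenin) resistance is R_top‖R_bot = 3.752 kΩ.
Fractional drop under load = R_th/(R_th + R_L) = 3.752 / (3.752 + 724) = 0.005156.
So the output falls by 0.516 %.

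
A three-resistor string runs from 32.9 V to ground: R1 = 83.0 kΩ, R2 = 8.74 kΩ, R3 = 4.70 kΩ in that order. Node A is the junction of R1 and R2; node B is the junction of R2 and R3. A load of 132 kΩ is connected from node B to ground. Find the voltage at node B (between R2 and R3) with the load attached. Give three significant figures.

At node B, R3 is in parallel with the load: R3‖R_L = 4.538 kΩ.
Below node A the resistance is R2 + (R3‖R_L) = 13.28 kΩ, so V_A = 32.9 × 13.28/96.28 = 4.537 V.
Then V_B = V_A × (R3‖R_L)/(R2 + R3‖R_L) = 4.537 × 4.538/13.28 = 1.55 V.

V ≈ 1.55 V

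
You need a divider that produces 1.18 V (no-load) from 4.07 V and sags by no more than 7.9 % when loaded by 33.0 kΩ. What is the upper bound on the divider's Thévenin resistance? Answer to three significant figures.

Loading drop = R_th/(R_th + R_L) ≤ 0.0790, so R_th ≤ R_L · ε/(1−ε) = 33.0 kΩ × 0.0790/0.9210 = 2.83 kΩ.
(Any R1, R2 with R2/(R1+R2) = 0.290 and R1‖R2 ≤ 2.83 kΩ will meet the spec.)

R_th ≤ 2.83 kΩ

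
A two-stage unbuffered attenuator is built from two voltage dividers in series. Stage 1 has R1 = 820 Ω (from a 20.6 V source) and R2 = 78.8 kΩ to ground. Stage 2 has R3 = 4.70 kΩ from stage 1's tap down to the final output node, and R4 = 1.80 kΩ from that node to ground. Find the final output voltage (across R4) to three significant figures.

Stage 2 presents R3+R4 = 6500 Ω as a load on stage 1's tap.
Stage 1's lower leg becomes R2‖(R3+R4) = 6005 Ω, so V_mid = 20.6 × 6005/6825 = 18.12 V.
Stage 2 is itself unloaded: V_out = V_mid × R4/(R3+R4) = 18.12 × 1800/6500 = 5.02 V.

V_out ≈ 5.02 V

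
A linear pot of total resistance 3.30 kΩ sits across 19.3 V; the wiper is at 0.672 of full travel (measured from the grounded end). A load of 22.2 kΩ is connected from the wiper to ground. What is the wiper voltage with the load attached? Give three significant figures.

The wiper splits the pot into (1−α)R = 1.082 kΩ above and αR = 2.218 kΩ below.
Lower section ‖ load = 2.016 kΩ.
V_wiper = 19.3 × 2.016/(1.082 + 2.016) = 12.6 V.

V ≈ 12.6 V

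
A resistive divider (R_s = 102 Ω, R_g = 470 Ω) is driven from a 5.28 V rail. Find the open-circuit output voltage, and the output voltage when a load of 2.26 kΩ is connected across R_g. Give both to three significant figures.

Unloaded: 4.34 V; loaded: 4.18 V

Open-circuit: V = 5.28 × 470/(102 + 470) = 4.34 V.
With the load, R_g becomes R_g‖R_L = 389.1 Ω, so V = 5.28 × 389.1/491.1 = 4.18 V.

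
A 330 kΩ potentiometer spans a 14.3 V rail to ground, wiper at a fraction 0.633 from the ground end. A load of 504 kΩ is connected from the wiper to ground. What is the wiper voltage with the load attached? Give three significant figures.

The wiper splits the pot into (1−α)R = 121.1 kΩ above and αR = 208.9 kΩ below.
Lower section ‖ load = 147.7 kΩ.
V_wiper = 14.3 × 147.7/(121.1 + 147.7) = 7.86 V.

V ≈ 7.86 V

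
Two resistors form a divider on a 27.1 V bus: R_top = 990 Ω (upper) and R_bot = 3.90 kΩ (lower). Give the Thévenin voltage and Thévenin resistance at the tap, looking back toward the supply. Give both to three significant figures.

V_th is the open-circuit tap voltage: 27.1 × 3900/(990 + 3900) = 21.6 V.
With the supply zeroed, R_top and R_bot appear in parallel from the tap: R_th = R_top‖R_bot = (990 × 3900)/4890 = 790 Ω.

V_th = 21.6 V, R_th = 790 Ω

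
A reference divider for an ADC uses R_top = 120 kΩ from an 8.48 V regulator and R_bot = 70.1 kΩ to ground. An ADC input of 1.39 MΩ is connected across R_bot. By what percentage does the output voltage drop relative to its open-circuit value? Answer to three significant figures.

3.09 %

The divider's output (Thévenin) resistance is R_top‖R_bot = 44.25 kΩ.
Fractional drop under load = R_th/(R_th + R_L) = 44.25 / (44.25 + 1390) = 0.03085.
So the output falls by 3.09 %.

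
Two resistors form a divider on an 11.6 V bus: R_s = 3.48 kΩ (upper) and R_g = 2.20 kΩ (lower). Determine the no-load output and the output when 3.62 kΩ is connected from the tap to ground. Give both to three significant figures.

Unloaded: 4.49 V; loaded: 3.27 V

Open-circuit: V = 11.6 × 2.20/(3.48 + 2.20) = 4.49 V.
With the load, R_g becomes R_g‖R_L = 1.368 kΩ, so V = 11.6 × 1.368/4.848 = 3.27 V.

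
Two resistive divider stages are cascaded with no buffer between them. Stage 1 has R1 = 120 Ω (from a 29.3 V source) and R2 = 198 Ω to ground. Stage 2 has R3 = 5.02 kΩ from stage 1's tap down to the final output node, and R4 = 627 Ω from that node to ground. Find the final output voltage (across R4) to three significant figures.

V_out ≈ 2.00 V

Stage 2 presents R3+R4 = 5647 Ω as a load on stage 1's tap.
Stage 1's lower leg becomes R2‖(R3+R4) = 191.3 Ω, so V_mid = 29.3 × 191.3/311.3 = 18.01 V.
Stage 2 is itself unloaded: V_out = V_mid × R4/(R3+R4) = 18.01 × 627/5647 = 2.00 V.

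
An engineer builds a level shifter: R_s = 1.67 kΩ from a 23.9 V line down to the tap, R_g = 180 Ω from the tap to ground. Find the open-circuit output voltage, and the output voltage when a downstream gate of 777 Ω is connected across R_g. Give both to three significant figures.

Unloaded: 2.33 V; loaded: 1.92 V

Open-circuit: V = 23.9 × 180/(1670 + 180) = 2.33 V.
With the load, R_g becomes R_g‖R_L = 146.1 Ω, so V = 23.9 × 146.1/1816 = 1.92 V.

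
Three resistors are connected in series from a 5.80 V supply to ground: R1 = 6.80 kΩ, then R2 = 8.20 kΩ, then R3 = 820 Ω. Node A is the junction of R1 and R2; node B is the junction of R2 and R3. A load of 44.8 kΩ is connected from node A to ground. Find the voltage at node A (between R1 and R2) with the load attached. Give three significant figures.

V ≈ 3.04 V

Below node A the series string R2+R3 = 9020 Ω sits in parallel with the 44800 Ω load: 7508 Ω.
V_A = 5.80 × 7508/(6800 + 7508) = 3.04 V.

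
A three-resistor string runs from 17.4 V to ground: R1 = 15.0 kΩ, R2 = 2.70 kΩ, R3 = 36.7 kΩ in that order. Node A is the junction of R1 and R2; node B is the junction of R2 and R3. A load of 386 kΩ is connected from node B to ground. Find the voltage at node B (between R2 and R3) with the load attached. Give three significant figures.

V ≈ 11.4 V

At node B, R3 is in parallel with the load: R3‖R_L = 33.51 kΩ.
Below node A the resistance is R2 + (R3‖R_L) = 36.21 kΩ, so V_A = 17.4 × 36.21/51.21 = 12.30 V.
Then V_B = V_A × (R3‖R_L)/(R2 + R3‖R_L) = 12.30 × 33.51/36.21 = 11.4 V.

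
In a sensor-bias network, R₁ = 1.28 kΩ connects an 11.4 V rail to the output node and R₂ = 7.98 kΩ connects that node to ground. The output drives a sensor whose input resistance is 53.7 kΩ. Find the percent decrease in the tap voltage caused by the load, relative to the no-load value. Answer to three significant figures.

2.01 %

The divider's output (Thévenin) resistance is R₁‖R₂ = 1.103 kΩ.
Fractional drop under load = R_th/(R_th + R_L) = 1.103 / (1.103 + 53.7) = 0.02013.
So the output falls by 2.01 %.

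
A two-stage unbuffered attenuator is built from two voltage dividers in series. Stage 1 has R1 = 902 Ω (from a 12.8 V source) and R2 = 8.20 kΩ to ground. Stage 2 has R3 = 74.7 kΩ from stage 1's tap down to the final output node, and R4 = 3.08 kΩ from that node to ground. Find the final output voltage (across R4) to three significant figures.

Stage 2 presents R3+R4 = 77780 Ω as a load on stage 1's tap.
Stage 1's lower leg becomes R2‖(R3+R4) = 7418 Ω, so V_mid = 12.8 × 7418/8320 = 11.41 V.
Stage 2 is itself unloaded: V_out = V_mid × R4/(R3+R4) = 11.41 × 3080/77780 = 0.452 V.

V_out ≈ 0.452 V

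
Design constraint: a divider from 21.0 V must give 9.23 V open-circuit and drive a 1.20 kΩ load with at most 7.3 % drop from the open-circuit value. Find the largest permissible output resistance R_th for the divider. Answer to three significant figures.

R_th ≤ 94.5 Ω

Loading drop = R_th/(R_th + R_L) ≤ 0.0730, so R_th ≤ R_L · ε/(1−ε) = 1.20 kΩ × 0.0730/0.9270 = 94.5 Ω.
(Any R1, R2 with R2/(R1+R2) = 0.440 and R1‖R2 ≤ 94.5 Ω will meet the spec.)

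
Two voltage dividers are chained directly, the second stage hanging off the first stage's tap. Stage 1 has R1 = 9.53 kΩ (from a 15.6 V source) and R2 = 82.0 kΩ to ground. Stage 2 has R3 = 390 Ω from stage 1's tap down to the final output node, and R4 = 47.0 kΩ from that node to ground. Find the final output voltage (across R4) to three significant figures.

Stage 2 presents R3+R4 = 47390 Ω as a load on stage 1's tap.
Stage 1's lower leg becomes R2‖(R3+R4) = 30030 Ω, so V_mid = 15.6 × 30030/39560 = 11.84 V.
Stage 2 is itself unloaded: V_out = V_mid × R4/(R3+R4) = 11.84 × 47000/47390 = 11.7 V.

V_out ≈ 11.7 V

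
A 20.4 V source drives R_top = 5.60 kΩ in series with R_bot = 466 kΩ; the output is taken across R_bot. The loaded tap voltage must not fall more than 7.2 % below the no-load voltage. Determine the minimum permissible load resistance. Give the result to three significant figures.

R_L(min) ≈ 71.3 kΩ

Output resistance R_th = R_top‖R_bot = (5.60 × 466)/471.6 = 5.534 kΩ.
The fractional drop is R_th/(R_th + R_L); requiring this ≤ 0.0720 gives R_L ≥ R_th(1/0.0720 − 1) = 5.534 × 12.89 = 71.3 kΩ.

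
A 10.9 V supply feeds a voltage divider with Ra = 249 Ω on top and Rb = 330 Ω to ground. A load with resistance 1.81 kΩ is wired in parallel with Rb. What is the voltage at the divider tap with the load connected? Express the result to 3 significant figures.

V_out ≈ 5.76 V

The load sits in parallel with Rb: Rb‖R_L = (330 × 1810) / (330 + 1810) = 279.1 Ω.
V_out = 10.9 × 279.1 / (249 + 279.1) = 10.9 × 279.1/528.1 = 5.76 V.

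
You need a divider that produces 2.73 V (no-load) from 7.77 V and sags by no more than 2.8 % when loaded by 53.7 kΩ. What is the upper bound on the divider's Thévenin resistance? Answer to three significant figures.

R_th ≤ 1.55 kΩ

Loading drop = R_th/(R_th + R_L) ≤ 0.0280, so R_th ≤ R_L · ε/(1−ε) = 53.7 kΩ × 0.0280/0.9720 = 1.55 kΩ.
(Any R1, R2 with R2/(R1+R2) = 0.351 and R1‖R2 ≤ 1.55 kΩ will meet the spec.)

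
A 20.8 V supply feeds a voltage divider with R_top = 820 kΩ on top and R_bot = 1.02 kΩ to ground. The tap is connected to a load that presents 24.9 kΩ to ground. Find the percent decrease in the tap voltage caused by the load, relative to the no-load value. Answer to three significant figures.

3.93 %

The divider's output (Thévenin) resistance is R_top‖R_bot = 1.019 kΩ.
Fractional drop under load = R_th/(R_th + R_L) = 1.019 / (1.019 + 24.9) = 0.03930.
So the output falls by 3.93 %.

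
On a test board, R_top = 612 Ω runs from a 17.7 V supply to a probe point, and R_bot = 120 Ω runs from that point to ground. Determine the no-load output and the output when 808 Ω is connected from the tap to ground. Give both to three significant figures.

Open-circuit: V = 17.7 × 120/(612 + 120) = 2.90 V.
With the load, R_bot becomes R_bot‖R_L = 104.5 Ω, so V = 17.7 × 104.5/716.5 = 2.58 V.

Unloaded: 2.90 V; loaded: 2.58 V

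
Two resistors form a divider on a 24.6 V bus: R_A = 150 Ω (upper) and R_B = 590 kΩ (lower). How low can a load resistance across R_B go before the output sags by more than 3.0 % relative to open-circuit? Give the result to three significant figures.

R_L(min) ≈ 4.85 kΩ

Output resistance R_th = R_A‖R_B = (150 × 590000)/590200 = 150.0 Ω.
The fractional drop is R_th/(R_th + R_L); requiring this ≤ 0.0300 gives R_L ≥ R_th(1/0.0300 − 1) = 150.0 × 32.33 = 4.85 kΩ.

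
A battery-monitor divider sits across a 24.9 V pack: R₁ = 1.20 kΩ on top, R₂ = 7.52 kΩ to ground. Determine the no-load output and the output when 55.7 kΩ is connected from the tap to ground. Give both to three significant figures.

Unloaded: 21.5 V; loaded: 21.1 V

Open-circuit: V = 24.9 × 7.52/(1.20 + 7.52) = 21.5 V.
With the load, R₂ becomes R₂‖R_L = 6.625 kΩ, so V = 24.9 × 6.625/7.825 = 21.1 V.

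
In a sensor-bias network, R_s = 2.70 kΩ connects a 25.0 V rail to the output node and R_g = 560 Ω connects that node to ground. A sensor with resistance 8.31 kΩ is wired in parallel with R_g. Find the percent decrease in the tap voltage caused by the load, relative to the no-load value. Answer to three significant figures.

The divider's output (Thévenin) resistance is R_s‖R_g = 463.8 Ω.
Fractional drop under load = R_th/(R_th + R_L) = 463.8 / (463.8 + 8310) = 0.05286.
So the output falls by 5.29 %.

5.29 %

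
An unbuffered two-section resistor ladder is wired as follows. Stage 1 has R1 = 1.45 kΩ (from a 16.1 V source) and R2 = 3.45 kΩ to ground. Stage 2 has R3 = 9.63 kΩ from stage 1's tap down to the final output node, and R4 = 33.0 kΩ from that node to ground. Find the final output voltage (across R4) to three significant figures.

Stage 2 presents R3+R4 = 42.63 kΩ as a load on stage 1's tap.
Stage 1's lower leg becomes R2‖(R3+R4) = 3.192 kΩ, so V_mid = 16.1 × 3.192/4.642 = 11.07 V.
Stage 2 is itself unloaded: V_out = V_mid × R4/(R3+R4) = 11.07 × 33.0/42.63 = 8.57 V.

V_out ≈ 8.57 V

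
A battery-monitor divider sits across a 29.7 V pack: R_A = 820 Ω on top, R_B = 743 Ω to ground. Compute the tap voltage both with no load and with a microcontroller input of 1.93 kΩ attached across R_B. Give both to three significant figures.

Unloaded: 14.1 V; loaded: 11.7 V

Open-circuit: V = 29.7 × 743/(820 + 743) = 14.1 V.
With the load, R_B becomes R_B‖R_L = 536.5 Ω, so V = 29.7 × 536.5/1356 = 11.7 V.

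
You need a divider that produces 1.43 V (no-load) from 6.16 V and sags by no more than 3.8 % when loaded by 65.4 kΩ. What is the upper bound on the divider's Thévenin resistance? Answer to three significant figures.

R_th ≤ 2.58 kΩ

Loading drop = R_th/(R_th + R_L) ≤ 0.0380, so R_th ≤ R_L · ε/(1−ε) = 65.4 kΩ × 0.0380/0.9620 = 2.58 kΩ.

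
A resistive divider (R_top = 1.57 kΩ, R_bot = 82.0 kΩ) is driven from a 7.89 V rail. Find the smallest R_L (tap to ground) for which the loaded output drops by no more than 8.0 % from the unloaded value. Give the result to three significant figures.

R_L(min) ≈ 17.7 kΩ

Output resistance R_th = R_top‖R_bot = (1.57 × 82.0)/83.57 = 1.541 kΩ.
The fractional drop is R_th/(R_th + R_L); requiring this ≤ 0.0800 gives R_L ≥ R_th(1/0.0800 − 1) = 1.541 × 11.50 = 17.7 kΩ.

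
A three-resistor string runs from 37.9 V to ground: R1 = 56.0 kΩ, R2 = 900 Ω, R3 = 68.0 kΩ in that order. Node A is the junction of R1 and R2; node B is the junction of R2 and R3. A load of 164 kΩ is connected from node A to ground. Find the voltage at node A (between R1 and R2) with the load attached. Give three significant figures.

V ≈ 17.6 V

Below node A the series string R2+R3 = 68900 Ω sits in parallel with the 164000 Ω load: 48520 Ω.
V_A = 37.9 × 48520/(56000 + 48520) = 17.6 V.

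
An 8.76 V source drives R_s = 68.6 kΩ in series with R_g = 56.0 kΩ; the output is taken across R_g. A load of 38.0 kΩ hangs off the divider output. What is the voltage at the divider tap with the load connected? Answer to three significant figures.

The load sits in parallel with R_g: R_g‖R_L = (56.0 × 38.0) / (56.0 + 38.0) = 22.64 kΩ.
V_out = 8.76 × 22.64 / (68.6 + 22.64) = 8.76 × 22.64/91.24 = 2.17 V.

V_out ≈ 2.17 V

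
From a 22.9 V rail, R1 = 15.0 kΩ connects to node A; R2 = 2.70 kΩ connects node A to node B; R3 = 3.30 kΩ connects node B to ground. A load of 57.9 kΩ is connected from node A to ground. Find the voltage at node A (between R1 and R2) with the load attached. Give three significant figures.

V ≈ 6.09 V

Below node A the series string R2+R3 = 6.000 kΩ sits in parallel with the 57.9 kΩ load: 5.437 kΩ.
V_A = 22.9 × 5.437/(15.0 + 5.437) = 6.09 V.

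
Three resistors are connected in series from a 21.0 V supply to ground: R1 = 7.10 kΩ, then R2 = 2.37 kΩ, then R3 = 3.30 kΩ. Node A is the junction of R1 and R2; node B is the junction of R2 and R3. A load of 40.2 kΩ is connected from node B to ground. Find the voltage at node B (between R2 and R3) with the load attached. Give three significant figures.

At node B, R3 is in parallel with the load: R3‖R_L = 3.050 kΩ.
Below node A the resistance is R2 + (R3‖R_L) = 5.420 kΩ, so V_A = 21.0 × 5.420/12.52 = 9.091 V.
Then V_B = V_A × (R3‖R_L)/(R2 + R3‖R_L) = 9.091 × 3.050/5.420 = 5.12 V.

V ≈ 5.12 V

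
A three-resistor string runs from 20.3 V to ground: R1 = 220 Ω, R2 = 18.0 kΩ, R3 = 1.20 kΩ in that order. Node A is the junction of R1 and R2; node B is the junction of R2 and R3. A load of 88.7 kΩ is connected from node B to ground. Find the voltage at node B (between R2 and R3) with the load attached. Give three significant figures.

V ≈ 1.24 V

At node B, R3 is in parallel with the load: R3‖R_L = 1184 Ω.
Below node A the resistance is R2 + (R3‖R_L) = 19180 Ω, so V_A = 20.3 × 19180/19400 = 20.07 V.
Then V_B = V_A × (R3‖R_L)/(R2 + R3‖R_L) = 20.07 × 1184/19180 = 1.24 V.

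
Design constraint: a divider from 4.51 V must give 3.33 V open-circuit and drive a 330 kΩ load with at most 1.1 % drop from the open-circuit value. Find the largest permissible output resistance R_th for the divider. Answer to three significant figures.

Loading drop = R_th/(R_th + R_L) ≤ 0.0110, so R_th ≤ R_L · ε/(1−ε) = 330 kΩ × 0.0110/0.9890 = 3.67 kΩ.

R_th ≤ 3.67 kΩ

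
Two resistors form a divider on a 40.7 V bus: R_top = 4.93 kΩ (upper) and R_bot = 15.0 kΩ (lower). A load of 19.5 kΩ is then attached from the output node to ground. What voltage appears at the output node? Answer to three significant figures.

The load sits in parallel with R_bot: R_bot‖R_L = (15.0 × 19.5) / (15.0 + 19.5) = 8.478 kΩ.
V_out = 40.7 × 8.478 / (4.93 + 8.478) = 40.7 × 8.478/13.41 = 25.7 V.

V_out ≈ 25.7 V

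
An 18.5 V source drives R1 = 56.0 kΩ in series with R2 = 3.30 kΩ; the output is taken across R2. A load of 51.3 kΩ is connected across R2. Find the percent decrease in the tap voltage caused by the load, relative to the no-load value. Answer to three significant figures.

5.73 %

The divider's output (Thévenin) resistance is R1‖R2 = 3.116 kΩ.
Fractional drop under load = R_th/(R_th + R_L) = 3.116 / (3.116 + 51.3) = 0.05727.
So the output falls by 5.73 %.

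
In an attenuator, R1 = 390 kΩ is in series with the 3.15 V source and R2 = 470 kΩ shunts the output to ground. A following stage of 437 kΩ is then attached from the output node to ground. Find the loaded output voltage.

The load sits in parallel with R2: R2‖R_L = (470 × 437) / (470 + 437) = 226.4 kΩ.
V_out = 3.15 × 226.4 / (390 + 226.4) = 3.15 × 226.4/616.4 = 1.16 V.

V_out ≈ 1.16 V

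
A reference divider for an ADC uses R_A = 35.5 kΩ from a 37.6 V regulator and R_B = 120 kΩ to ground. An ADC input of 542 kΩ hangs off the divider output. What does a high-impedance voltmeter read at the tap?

V_out ≈ 27.6 V

The load sits in parallel with R_B: R_B‖R_L = (120 × 542) / (120 + 542) = 98.25 kΩ.
V_out = 37.6 × 98.25 / (35.5 + 98.25) = 37.6 × 98.25/133.7 = 27.6 V.
(Unloaded it would have been 29.0 V.)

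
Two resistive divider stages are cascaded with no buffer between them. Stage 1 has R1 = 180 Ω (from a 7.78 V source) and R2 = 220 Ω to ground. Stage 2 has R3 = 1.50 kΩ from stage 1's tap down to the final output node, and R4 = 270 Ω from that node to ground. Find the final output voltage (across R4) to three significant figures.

Stage 2 presents R3+R4 = 1770 Ω as a load on stage 1's tap.
Stage 1's lower leg becomes R2‖(R3+R4) = 195.7 Ω, so V_mid = 7.78 × 195.7/375.7 = 4.052 V.
Stage 2 is itself unloaded: V_out = V_mid × R4/(R3+R4) = 4.052 × 270/1770 = 0.618 V.

V_out ≈ 0.618 V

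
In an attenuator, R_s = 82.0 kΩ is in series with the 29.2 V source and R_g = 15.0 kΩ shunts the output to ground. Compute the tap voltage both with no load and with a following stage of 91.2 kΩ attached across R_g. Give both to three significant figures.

Unloaded: 4.52 V; loaded: 3.96 V

Open-circuit: V = 29.2 × 15.0/(82.0 + 15.0) = 4.52 V.
With the load, R_g becomes R_g‖R_L = 12.88 kΩ, so V = 29.2 × 12.88/94.88 = 3.96 V.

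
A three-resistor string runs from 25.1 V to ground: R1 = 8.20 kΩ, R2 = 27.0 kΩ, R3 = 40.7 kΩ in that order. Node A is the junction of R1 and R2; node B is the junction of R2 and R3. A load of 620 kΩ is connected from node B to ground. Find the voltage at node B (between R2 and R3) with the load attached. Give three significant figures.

V ≈ 13.1 V

At node B, R3 is in parallel with the load: R3‖R_L = 38.19 kΩ.
Below node A the resistance is R2 + (R3‖R_L) = 65.19 kΩ, so V_A = 25.1 × 65.19/73.39 = 22.30 V.
Then V_B = V_A × (R3‖R_L)/(R2 + R3‖R_L) = 22.30 × 38.19/65.19 = 13.1 V.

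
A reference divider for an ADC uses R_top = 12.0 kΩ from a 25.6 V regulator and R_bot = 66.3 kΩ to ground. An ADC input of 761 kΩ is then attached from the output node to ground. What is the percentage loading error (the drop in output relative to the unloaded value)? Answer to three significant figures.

The divider's output (Thévenin) resistance is R_top‖R_bot = 10.16 kΩ.
Fractional drop under load = R_th/(R_th + R_L) = 10.16 / (10.16 + 761) = 0.01318.
So the output falls by 1.32 %.

1.32 %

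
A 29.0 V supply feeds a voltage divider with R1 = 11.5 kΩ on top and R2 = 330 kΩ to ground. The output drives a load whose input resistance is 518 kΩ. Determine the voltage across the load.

V_out ≈ 27.4 V

The load sits in parallel with R2: R2‖R_L = (330 × 518) / (330 + 518) = 201.6 kΩ.
V_out = 29.0 × 201.6 / (11.5 + 201.6) = 29.0 × 201.6/213.1 = 27.4 V.
(Unloaded it would have been 28.0 V.)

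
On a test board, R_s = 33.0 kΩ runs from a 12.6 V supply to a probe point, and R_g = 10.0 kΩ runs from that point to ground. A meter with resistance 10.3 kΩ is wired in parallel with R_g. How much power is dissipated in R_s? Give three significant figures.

P ≈ 3.61 mW

Total resistance from the source is R_s + (R_g‖R_L) = 38.07 kΩ, so I = 12.6/38.07 kΩ = 0.3309 mA.
P = I²·R_s = (0.3309 mA)² × 33.0 kΩ = 3.61 mW.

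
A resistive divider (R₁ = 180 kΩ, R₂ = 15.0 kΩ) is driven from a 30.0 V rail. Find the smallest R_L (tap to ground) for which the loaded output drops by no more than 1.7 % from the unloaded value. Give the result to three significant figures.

Output resistance R_th = R₁‖R₂ = (180 × 15.0)/195.0 = 13.85 kΩ.
The fractional drop is R_th/(R_th + R_L); requiring this ≤ 0.0170 gives R_L ≥ R_th(1/0.0170 − 1) = 13.85 × 57.82 = 801 kΩ.

R_L(min) ≈ 801 kΩ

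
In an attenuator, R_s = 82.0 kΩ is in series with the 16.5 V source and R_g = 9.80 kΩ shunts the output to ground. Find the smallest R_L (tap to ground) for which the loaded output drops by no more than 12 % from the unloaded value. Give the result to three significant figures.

R_L(min) ≈ 64.2 kΩ

Output resistance R_th = R_s‖R_g = (82.0 × 9.80)/91.80 = 8.754 kΩ.
The fractional drop is R_th/(R_th + R_L); requiring this ≤ 0.120 gives R_L ≥ R_th(1/0.120 − 1) = 8.754 × 7.333 = 64.2 kΩ.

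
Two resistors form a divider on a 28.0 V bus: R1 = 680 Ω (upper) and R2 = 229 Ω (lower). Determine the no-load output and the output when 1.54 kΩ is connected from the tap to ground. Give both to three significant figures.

Unloaded: 7.05 V; loaded: 6.35 V

Open-circuit: V = 28.0 × 229/(680 + 229) = 7.05 V.
With the load, R2 becomes R2‖R_L = 199.4 Ω, so V = 28.0 × 199.4/879.4 = 6.35 V.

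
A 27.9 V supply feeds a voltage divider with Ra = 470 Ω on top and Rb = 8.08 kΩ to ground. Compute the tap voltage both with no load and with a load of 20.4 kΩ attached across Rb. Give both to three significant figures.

Open-circuit: V = 27.9 × 8080/(470 + 8080) = 26.4 V.
With the load, Rb becomes Rb‖R_L = 5788 Ω, so V = 27.9 × 5788/6258 = 25.8 V.

Unloaded: 26.4 V; loaded: 25.8 V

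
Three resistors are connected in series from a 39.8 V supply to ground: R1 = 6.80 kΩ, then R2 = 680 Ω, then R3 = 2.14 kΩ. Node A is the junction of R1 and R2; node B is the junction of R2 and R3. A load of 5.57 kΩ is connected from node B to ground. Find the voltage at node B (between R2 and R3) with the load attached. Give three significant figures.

V ≈ 6.82 V

At node B, R3 is in parallel with the load: R3‖R_L = 1546 Ω.
Below node A the resistance is R2 + (R3‖R_L) = 2226 Ω, so V_A = 39.8 × 2226/9026 = 9.816 V.
Then V_B = V_A × (R3‖R_L)/(R2 + R3‖R_L) = 9.816 × 1546/2226 = 6.82 V.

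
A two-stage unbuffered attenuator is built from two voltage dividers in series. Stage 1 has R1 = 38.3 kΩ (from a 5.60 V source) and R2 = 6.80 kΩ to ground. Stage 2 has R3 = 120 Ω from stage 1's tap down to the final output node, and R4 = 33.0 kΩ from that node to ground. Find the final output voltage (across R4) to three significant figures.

Stage 2 presents R3+R4 = 33120 Ω as a load on stage 1's tap.
Stage 1's lower leg becomes R2‖(R3+R4) = 5642 Ω, so V_mid = 5.60 × 5642/43940 = 0.7190 V.
Stage 2 is itself unloaded: V_out = V_mid × R4/(R3+R4) = 0.7190 × 33000/33120 = 0.716 V.

V_out ≈ 0.716 V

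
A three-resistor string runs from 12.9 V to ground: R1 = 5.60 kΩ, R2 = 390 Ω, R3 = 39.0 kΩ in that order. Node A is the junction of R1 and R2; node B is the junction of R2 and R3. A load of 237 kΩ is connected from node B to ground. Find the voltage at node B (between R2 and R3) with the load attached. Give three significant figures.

V ≈ 10.9 V

At node B, R3 is in parallel with the load: R3‖R_L = 33490 Ω.
Below node A the resistance is R2 + (R3‖R_L) = 33880 Ω, so V_A = 12.9 × 33880/39480 = 11.07 V.
Then V_B = V_A × (R3‖R_L)/(R2 + R3‖R_L) = 11.07 × 33490/33880 = 10.9 V.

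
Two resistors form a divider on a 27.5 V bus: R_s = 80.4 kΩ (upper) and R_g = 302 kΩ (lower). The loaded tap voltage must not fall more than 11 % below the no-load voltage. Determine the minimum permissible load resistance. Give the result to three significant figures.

Output resistance R_th = R_s‖R_g = (80.4 × 302)/382.4 = 63.50 kΩ.
The fractional drop is R_th/(R_th + R_L); requiring this ≤ 0.110 gives R_L ≥ R_th(1/0.110 − 1) = 63.50 × 8.091 = 514 kΩ.

R_L(min) ≈ 514 kΩ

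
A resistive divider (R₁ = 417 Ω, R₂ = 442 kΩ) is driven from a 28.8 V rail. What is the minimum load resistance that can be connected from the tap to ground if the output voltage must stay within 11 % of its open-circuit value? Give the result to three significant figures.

Output resistance R_th = R₁‖R₂ = (417 × 442000)/442400 = 416.6 Ω.
The fractional drop is R_th/(R_th + R_L); requiring this ≤ 0.110 gives R_L ≥ R_th(1/0.110 − 1) = 416.6 × 8.091 = 3.37 kΩ.

R_L(min) ≈ 3.37 kΩ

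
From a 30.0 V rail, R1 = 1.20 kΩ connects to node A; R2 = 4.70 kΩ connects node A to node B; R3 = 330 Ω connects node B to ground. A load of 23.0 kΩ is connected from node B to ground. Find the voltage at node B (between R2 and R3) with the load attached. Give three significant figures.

V ≈ 1.57 V

At node B, R3 is in parallel with the load: R3‖R_L = 325.3 Ω.
Below node A the resistance is R2 + (R3‖R_L) = 5025 Ω, so V_A = 30.0 × 5025/6225 = 24.22 V.
Then V_B = V_A × (R3‖R_L)/(R2 + R3‖R_L) = 24.22 × 325.3/5025 = 1.57 V.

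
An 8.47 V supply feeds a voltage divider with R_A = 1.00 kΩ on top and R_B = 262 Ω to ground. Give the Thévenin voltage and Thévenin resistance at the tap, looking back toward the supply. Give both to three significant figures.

V_th is the open-circuit tap voltage: 8.47 × 262/(1000 + 262) = 1.76 V.
With the supply zeroed, R_A and R_B appear in parallel from the tap: R_th = R_A‖R_B = (1000 × 262)/1262 = 208 Ω.

V_th = 1.76 V, R_th = 208 Ω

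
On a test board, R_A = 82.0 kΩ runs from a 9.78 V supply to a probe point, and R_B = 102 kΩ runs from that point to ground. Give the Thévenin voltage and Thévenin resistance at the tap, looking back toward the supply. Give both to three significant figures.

V_th is the open-circuit tap voltage: 9.78 × 102/(82.0 + 102) = 5.42 V.
With the supply zeroed, R_A and R_B appear in parallel from the tap: R_th = R_A‖R_B = (82.0 × 102)/184.0 = 45.5 kΩ.

V_th = 5.42 V, R_th = 45.5 kΩ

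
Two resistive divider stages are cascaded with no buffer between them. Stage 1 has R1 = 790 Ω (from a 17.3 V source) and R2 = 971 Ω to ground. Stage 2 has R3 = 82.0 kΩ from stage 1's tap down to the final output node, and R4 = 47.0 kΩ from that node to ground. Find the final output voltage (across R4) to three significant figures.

Stage 2 presents R3+R4 = 129000 Ω as a load on stage 1's tap.
Stage 1's lower leg becomes R2‖(R3+R4) = 963.7 Ω, so V_mid = 17.3 × 963.7/1754 = 9.507 V.
Stage 2 is itself unloaded: V_out = V_mid × R4/(R3+R4) = 9.507 × 47000/129000 = 3.46 V.

V_out ≈ 3.46 V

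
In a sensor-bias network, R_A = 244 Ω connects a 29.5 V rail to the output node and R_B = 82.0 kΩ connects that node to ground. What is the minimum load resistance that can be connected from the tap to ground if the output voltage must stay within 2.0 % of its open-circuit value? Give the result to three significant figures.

R_L(min) ≈ 11.9 kΩ

Output resistance R_th = R_A‖R_B = (244 × 82000)/82240 = 243.3 Ω.
The fractional drop is R_th/(R_th + R_L); requiring this ≤ 0.0200 gives R_L ≥ R_th(1/0.0200 − 1) = 243.3 × 49.00 = 11.9 kΩ.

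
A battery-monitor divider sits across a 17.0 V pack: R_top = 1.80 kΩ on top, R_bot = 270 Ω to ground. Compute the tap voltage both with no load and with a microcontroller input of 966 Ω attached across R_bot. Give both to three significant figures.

Open-circuit: V = 17.0 × 270/(1800 + 270) = 2.22 V.
With the load, R_bot becomes R_bot‖R_L = 211.0 Ω, so V = 17.0 × 211.0/2011 = 1.78 V.

Unloaded: 2.22 V; loaded: 1.78 V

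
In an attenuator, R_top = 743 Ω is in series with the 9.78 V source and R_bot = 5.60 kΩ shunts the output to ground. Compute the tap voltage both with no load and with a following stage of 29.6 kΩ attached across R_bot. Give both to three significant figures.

Unloaded: 8.63 V; loaded: 8.45 V

Open-circuit: V = 9.78 × 5600/(743 + 5600) = 8.63 V.
With the load, R_bot becomes R_bot‖R_L = 4709 Ω, so V = 9.78 × 4709/5452 = 8.45 V.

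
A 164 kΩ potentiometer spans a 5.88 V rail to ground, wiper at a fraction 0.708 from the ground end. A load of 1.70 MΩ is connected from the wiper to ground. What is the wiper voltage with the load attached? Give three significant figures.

V ≈ 4.08 V

The wiper splits the pot into (1−α)R = 47.89 kΩ above and αR = 116.1 kΩ below.
Lower section ‖ load = 108.7 kΩ.
V_wiper = 5.88 × 108.7/(47.89 + 108.7) = 4.08 V.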